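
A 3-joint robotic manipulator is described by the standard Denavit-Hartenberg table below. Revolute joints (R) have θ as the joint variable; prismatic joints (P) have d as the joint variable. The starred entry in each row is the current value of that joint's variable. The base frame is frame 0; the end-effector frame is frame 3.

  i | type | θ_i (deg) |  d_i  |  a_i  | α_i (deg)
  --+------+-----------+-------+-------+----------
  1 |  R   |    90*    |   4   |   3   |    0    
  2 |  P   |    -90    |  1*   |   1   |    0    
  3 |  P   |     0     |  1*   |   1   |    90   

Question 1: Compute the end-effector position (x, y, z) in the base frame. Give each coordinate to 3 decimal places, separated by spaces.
after link 1: o_1 = (0.0000, 3.0000, 4.0000)
after link 2: o_2 = (1.0000, 3.0000, 5.0000)
after link 3: o_3 = (2.0000, 3.0000, 6.0000)

2.000 3.000 6.000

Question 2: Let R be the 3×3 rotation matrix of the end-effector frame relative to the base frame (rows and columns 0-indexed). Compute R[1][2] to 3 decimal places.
End-effector z-axis (col 2 of R) = (0.0000,-1.0000,0.0000)
R[1][2] = -1.0000

-1.000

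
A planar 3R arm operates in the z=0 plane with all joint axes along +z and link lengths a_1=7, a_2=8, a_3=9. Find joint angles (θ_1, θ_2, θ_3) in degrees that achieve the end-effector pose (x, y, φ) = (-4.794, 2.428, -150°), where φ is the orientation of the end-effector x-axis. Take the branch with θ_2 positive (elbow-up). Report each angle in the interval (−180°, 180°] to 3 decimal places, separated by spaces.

-0.003 120.001 90.002

wrist centre = target − a_3·(cos φ, sin φ) = (3.0002, 6.9280)
cos θ_2 = (56.9986−7²−8²)/(2·7·8) = -0.5000; θ_2 = 120.0009° (elbow-up)
β = atan2(6.9280,3.0002) = 66.5846°; ψ = atan2(6.9281,2.9999) = 66.5873°
θ_1 = β − ψ = -0.0027°
θ_3 = φ − θ_1 − θ_2 = 90.0019° (wrapped to (-180°,180°])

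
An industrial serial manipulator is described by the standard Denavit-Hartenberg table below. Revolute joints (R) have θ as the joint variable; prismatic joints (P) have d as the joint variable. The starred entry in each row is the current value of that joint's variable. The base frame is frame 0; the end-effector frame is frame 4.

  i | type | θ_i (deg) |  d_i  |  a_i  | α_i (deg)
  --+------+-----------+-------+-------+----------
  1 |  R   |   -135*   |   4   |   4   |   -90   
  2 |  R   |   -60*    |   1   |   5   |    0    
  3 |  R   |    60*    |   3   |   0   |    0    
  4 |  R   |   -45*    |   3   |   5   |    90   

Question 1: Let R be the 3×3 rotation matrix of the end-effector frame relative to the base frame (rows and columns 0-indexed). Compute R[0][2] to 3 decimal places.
End-effector z-axis (col 2 of R) = (0.5000,0.5000,0.7071)
R[0][2] = 0.5000

0.500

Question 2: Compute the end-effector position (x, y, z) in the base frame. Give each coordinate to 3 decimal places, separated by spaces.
after link 1: o_1 = (-2.8284, -2.8284, 4.0000)
after link 2: o_2 = (-3.8891, -5.3033, 8.3301)
after link 3: o_3 = (-1.7678, -7.4246, 8.3301)
after link 4: o_4 = (-2.1464, -12.0459, 11.8657)

-2.146 -12.046 11.866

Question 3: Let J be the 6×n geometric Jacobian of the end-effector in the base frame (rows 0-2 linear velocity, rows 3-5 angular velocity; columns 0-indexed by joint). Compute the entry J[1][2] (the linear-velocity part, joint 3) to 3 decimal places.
-2.500

axis z_2 = (0.7071,-0.7071,0.0000); lever o_n−o_2 = (1.7426,-6.7426,3.5355)
cross product → J_v[:, 2] = (-2.5000,-2.5000,-3.5355)
J_ω[:, 2] = z_2
entry J[1][2] = -2.5000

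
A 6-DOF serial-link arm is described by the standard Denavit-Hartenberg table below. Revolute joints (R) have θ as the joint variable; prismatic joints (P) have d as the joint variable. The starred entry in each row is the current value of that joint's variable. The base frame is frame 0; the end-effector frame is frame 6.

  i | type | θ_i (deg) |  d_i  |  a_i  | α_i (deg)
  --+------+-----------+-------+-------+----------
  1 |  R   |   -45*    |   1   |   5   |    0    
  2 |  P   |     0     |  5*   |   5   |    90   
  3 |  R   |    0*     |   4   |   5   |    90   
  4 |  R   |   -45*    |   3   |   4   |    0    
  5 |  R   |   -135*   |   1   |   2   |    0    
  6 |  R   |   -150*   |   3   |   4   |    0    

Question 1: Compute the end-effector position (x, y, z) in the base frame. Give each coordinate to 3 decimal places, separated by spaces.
11.399 -15.885 -1.000

after link 1: o_1 = (3.5355, -3.5355, 1.0000)
after link 2: o_2 = (7.0711, -7.0711, 6.0000)
after link 3: o_3 = (7.7782, -13.4350, 6.0000)
after link 4: o_4 = (11.7782, -13.4350, 3.0000)
after link 5: o_5 = (10.3640, -12.0208, 2.0000)
after link 6: o_6 = (11.3992, -15.8845, -1.0000)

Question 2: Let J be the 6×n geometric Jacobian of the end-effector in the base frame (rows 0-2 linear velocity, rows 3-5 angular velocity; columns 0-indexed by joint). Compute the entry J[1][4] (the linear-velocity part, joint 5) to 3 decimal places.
0.379

axis z_4 = (-0.0000,-0.0000,-1.0000); lever o_n−o_4 = (-0.3789,-2.4495,-4.0000)
cross product → J_v[:, 4] = (-2.4495,0.3789,0.0000)
J_ω[:, 4] = z_4
entry J[1][4] = 0.3789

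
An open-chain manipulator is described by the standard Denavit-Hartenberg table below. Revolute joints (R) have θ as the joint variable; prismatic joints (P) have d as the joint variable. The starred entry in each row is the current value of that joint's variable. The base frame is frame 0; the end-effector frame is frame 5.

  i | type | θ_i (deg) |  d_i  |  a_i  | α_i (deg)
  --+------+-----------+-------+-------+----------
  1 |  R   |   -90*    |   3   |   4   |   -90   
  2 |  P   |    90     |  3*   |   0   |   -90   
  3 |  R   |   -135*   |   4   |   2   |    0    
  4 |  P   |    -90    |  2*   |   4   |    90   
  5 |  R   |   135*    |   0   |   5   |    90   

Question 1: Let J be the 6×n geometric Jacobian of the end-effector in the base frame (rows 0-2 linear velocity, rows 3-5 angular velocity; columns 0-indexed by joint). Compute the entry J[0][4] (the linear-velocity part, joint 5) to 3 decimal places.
2.500

axis z_4 = (-0.7071,0.0000,-0.7071); lever o_n−o_4 = (2.5000,3.5355,-2.5000)
cross product → J_v[:, 4] = (2.5000,-3.5355,-2.5000)
J_ω[:, 4] = z_4
entry J[0][4] = 2.5000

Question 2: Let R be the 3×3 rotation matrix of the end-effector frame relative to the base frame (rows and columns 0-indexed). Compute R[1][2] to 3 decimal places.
0.707

End-effector z-axis (col 2 of R) = (-0.5000,0.7071,0.5000)
R[1][2] = 0.7071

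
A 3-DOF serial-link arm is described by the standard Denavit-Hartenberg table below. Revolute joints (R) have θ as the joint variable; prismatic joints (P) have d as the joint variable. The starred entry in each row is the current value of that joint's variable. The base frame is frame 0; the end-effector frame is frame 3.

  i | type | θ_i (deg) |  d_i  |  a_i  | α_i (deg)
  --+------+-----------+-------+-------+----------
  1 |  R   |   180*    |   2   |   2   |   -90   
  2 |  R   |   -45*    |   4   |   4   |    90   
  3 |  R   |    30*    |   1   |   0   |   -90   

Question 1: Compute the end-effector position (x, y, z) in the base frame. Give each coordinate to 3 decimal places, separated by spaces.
after link 1: o_1 = (-2.0000, 0.0000, 2.0000)
after link 2: o_2 = (-4.8284, -4.0000, 4.8284)
after link 3: o_3 = (-4.1213, -4.0000, 5.5355)

-4.121 -4.000 5.536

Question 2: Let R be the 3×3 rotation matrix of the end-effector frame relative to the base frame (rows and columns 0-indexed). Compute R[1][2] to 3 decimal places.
End-effector z-axis (col 2 of R) = (0.3536,-0.8660,-0.3536)
R[1][2] = -0.8660

-0.866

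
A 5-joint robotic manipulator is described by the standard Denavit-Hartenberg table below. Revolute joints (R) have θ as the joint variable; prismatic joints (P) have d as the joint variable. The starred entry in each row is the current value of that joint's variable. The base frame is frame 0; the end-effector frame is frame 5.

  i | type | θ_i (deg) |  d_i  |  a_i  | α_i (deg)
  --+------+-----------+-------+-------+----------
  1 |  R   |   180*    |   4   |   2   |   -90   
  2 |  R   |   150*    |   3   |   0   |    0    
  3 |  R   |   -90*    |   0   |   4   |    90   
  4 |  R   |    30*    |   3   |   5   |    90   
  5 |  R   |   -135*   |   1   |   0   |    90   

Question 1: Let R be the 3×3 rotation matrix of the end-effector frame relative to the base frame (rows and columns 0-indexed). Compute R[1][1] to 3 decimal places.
0.866

End-effector y-axis (col 1 of R) = (-0.2500,0.8660,-0.4330)
R[1][1] = 0.8660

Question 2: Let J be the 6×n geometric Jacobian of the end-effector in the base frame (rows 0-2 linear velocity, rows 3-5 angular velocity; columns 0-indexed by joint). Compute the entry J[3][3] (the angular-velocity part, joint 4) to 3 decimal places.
axis z_3 = (-0.8660,0.0000,0.5000); lever o_n−o_3 = (-5.0131,-1.6340,-2.6830)
cross product → J_v[:, 3] = (0.8170,-4.8301,1.4151)
J_ω[:, 3] = z_3
entry J[3][3] = -0.8660

-0.866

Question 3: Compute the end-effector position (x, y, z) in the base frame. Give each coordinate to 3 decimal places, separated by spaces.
after link 1: o_1 = (-2.0000, 0.0000, 4.0000)
after link 2: o_2 = (-2.0000, -3.0000, 4.0000)
after link 3: o_3 = (-4.0000, -3.0000, 0.5359)
after link 4: o_4 = (-8.7631, -5.5000, -1.7141)
after link 5: o_5 = (-9.0131, -4.6340, -2.1471)

-9.013 -4.634 -2.147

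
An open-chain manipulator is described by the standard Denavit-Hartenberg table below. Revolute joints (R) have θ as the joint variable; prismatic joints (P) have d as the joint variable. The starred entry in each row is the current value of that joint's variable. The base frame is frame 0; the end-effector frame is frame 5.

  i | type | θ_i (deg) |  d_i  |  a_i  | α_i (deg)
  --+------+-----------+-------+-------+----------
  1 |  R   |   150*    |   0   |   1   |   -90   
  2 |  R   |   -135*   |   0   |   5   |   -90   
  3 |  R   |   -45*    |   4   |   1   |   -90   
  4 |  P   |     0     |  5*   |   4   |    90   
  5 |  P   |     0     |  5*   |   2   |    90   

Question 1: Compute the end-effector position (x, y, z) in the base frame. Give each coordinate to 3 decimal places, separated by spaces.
1.174 -2.311 15.899

after link 1: o_1 = (-0.8660, 0.5000, 0.0000)
after link 2: o_2 = (2.1958, -1.2678, 3.5355)
after link 3: o_3 = (-0.1742, -0.7159, 6.8640)
after link 4: o_4 = (4.0765, -2.3536, 11.3640)
after link 5: o_5 = (1.1735, -2.3105, 15.8995)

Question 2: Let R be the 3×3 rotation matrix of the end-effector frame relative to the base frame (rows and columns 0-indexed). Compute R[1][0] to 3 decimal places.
End-effector x-axis (col 0 of R) = (0.0795,-0.8624,0.5000)
R[1][0] = -0.8624

-0.862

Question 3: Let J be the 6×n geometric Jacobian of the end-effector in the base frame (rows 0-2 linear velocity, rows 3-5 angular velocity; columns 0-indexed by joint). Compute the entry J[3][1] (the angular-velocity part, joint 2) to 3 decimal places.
axis z_1 = (-0.5000,-0.8660,0.0000); lever o_n−o_1 = (2.0396,-2.8105,15.8995)
cross product → J_v[:, 1] = (-13.7694,7.9497,3.1716)
J_ω[:, 1] = z_1
entry J[3][1] = -0.5000

-0.500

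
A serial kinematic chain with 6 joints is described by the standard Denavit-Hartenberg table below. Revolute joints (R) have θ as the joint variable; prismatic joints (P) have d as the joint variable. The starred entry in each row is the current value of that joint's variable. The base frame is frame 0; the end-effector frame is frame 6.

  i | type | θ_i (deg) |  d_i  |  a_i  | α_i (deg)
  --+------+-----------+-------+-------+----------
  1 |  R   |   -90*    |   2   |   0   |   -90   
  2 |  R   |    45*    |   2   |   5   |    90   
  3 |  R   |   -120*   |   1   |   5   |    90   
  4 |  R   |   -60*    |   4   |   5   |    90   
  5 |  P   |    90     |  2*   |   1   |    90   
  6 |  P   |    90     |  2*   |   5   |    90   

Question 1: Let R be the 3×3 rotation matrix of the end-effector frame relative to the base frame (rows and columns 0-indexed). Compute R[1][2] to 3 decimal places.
End-effector z-axis (col 2 of R) = (0.5000,0.6124,0.6124)
R[1][2] = 0.6124

0.612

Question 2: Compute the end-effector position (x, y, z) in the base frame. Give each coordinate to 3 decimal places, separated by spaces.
after link 1: o_1 = (0.0000, 0.0000, 2.0000)
after link 2: o_2 = (2.0000, -3.5355, -1.5355)
after link 3: o_3 = (-2.3301, -2.4749, 0.9393)
after link 4: o_4 = (-2.4952, 3.9204, 1.2109)
after link 5: o_5 = (-0.4952, 4.6275, 0.5037)
after link 6: o_6 = (2.3888, 6.4426, -3.6661)

2.389 6.443 -3.666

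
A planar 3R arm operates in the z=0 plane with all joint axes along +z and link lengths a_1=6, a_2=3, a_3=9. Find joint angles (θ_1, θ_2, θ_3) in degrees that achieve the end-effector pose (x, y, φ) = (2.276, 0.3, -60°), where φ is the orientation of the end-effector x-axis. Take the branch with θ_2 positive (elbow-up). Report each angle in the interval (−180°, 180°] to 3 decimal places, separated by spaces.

wrist centre = target − a_3·(cos φ, sin φ) = (-2.2240, 8.0942)
cos θ_2 = (70.4627−6²−3²)/(2·6·3) = 0.7073; θ_2 = 44.9845° (elbow-up)
β = atan2(8.0942,-2.2240) = 105.3637°; ψ = atan2(2.1207,8.1219) = 14.6340°
θ_1 = β − ψ = 90.7296°
θ_3 = φ − θ_1 − θ_2 = 164.2858° (wrapped to (-180°,180°])

90.730 44.985 164.286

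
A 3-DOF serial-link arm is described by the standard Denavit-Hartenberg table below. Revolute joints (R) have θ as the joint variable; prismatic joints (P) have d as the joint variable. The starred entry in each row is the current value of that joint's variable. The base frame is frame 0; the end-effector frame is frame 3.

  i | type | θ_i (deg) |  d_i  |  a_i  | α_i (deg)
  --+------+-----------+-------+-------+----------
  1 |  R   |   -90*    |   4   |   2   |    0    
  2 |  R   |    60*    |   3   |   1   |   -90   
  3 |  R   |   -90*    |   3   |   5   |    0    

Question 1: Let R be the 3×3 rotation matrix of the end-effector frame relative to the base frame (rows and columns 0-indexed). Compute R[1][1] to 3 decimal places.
End-effector y-axis (col 1 of R) = (0.8660,-0.5000,-0.0000)
R[1][1] = -0.5000

-0.500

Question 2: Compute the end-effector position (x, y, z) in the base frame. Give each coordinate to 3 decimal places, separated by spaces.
after link 1: o_1 = (0.0000, -2.0000, 4.0000)
after link 2: o_2 = (0.8660, -2.5000, 7.0000)
after link 3: o_3 = (2.3660, 0.0981, 12.0000)

2.366 0.098 12.000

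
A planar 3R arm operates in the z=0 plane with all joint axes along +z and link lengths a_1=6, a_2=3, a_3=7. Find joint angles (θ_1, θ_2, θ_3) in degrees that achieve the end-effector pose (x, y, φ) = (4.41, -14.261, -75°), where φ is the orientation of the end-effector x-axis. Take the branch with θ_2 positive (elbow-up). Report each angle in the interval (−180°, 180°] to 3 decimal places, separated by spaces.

-90.001 60.011 -45.011

wrist centre = target − a_3·(cos φ, sin φ) = (2.5983, -7.4995)
cos θ_2 = (62.9938−6²−3²)/(2·6·3) = 0.4998; θ_2 = 60.0114° (elbow-up)
β = atan2(-7.4995,2.5983) = -70.8910°; ψ = atan2(2.5984,7.4995) = 19.1099°
θ_1 = β − ψ = -90.0008°
θ_3 = φ − θ_1 − θ_2 = -45.0106° (wrapped to (-180°,180°])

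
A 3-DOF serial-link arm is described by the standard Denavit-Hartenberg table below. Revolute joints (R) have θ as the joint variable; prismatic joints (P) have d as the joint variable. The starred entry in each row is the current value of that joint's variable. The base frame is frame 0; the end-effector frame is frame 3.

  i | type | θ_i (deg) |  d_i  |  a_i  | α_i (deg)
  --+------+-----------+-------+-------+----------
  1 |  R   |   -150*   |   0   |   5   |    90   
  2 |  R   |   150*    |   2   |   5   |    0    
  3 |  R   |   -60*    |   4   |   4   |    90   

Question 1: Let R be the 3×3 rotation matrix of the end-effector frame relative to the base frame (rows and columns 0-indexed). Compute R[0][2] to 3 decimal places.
-0.866

End-effector z-axis (col 2 of R) = (-0.8660,-0.5000,0.0000)
R[0][2] = -0.8660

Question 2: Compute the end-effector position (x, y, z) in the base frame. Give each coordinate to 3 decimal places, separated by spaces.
after link 1: o_1 = (-4.3301, -2.5000, 0.0000)
after link 2: o_2 = (-1.5801, 1.3971, 2.5000)
after link 3: o_3 = (-3.5801, 4.8612, 6.5000)

-3.580 4.861 6.500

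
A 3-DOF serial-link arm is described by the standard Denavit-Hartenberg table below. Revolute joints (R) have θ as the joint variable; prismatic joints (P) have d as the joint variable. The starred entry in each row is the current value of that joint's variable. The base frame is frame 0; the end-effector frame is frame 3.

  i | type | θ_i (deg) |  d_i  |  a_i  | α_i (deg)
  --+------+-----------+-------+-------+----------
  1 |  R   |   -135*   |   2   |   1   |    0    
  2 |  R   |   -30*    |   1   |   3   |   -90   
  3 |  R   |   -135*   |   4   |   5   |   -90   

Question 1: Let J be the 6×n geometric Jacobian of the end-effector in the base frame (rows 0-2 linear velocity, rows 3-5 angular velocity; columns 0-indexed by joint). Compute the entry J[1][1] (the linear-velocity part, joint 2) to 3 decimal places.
1.553

axis z_1 = (0.0000,0.0000,1.0000); lever o_n−o_1 = (1.5526,-3.7251,4.5355)
cross product → J_v[:, 1] = (3.7251,1.5526,-0.0000)
J_ω[:, 1] = z_1
entry J[1][1] = 1.5526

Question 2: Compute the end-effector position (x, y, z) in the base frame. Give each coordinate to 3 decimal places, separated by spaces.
after link 1: o_1 = (-0.7071, -0.7071, 2.0000)
after link 2: o_2 = (-3.6049, -1.4836, 3.0000)
after link 3: o_3 = (0.8455, -4.4322, 6.5355)

0.845 -4.432 6.536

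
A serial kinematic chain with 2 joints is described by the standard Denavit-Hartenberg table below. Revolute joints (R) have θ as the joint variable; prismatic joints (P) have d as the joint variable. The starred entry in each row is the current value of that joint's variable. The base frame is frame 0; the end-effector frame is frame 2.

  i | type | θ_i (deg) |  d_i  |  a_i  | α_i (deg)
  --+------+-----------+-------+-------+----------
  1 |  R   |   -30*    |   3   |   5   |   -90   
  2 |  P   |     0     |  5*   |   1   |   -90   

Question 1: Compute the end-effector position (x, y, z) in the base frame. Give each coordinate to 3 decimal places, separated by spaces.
7.696 1.330 3.000

after link 1: o_1 = (4.3301, -2.5000, 3.0000)
after link 2: o_2 = (7.6962, 1.3301, 3.0000)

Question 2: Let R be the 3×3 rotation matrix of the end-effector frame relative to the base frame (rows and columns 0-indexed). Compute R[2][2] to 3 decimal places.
End-effector z-axis (col 2 of R) = (0.0000,0.0000,-1.0000)
R[2][2] = -1.0000

-1.000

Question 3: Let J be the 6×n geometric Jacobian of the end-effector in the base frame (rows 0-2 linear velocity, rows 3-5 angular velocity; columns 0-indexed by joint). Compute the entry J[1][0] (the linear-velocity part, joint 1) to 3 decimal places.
7.696

axis z_0 = ẑ; lever o_n−o_0 = (7.6962,1.3301,3.0000)
cross product → J_v[:, 0] = (-1.3301,7.6962,0.0000)
J_ω[:, 0] = z_0
entry J[1][0] = 7.6962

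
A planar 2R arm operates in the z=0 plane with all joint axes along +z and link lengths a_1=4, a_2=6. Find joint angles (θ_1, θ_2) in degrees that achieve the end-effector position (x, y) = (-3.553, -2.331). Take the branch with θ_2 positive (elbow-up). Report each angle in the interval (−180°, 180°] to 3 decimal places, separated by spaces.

cos θ_2 = (18.0574−4²−6²)/(2·4·6) = -0.7071; θ_2 = 135.0025° (elbow-up)
β = atan2(-2.3310,-3.5530) = -146.7325°; ψ = atan2(4.2425,-0.2428) = 93.2759°
θ_1 = β − ψ = -240.0084°

119.992 135.003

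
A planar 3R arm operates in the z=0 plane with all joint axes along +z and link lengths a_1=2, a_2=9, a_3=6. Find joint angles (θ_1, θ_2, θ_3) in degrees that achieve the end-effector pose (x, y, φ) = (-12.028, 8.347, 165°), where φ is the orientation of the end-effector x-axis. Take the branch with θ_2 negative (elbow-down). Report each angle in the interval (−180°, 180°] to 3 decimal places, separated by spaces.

-150.002 -89.995 44.997

wrist centre = target − a_3·(cos φ, sin φ) = (-6.2324, 6.7941)
cos θ_2 = (85.0030−2²−9²)/(2·2·9) = 0.0001; θ_2 = -89.9953° (elbow-down)
β = atan2(6.7941,-6.2324) = 132.5312°; ψ = atan2(-9.0000,2.0007) = -77.4667°
θ_1 = β − ψ = 209.9979°
θ_3 = φ − θ_1 − θ_2 = 44.9974° (wrapped to (-180°,180°])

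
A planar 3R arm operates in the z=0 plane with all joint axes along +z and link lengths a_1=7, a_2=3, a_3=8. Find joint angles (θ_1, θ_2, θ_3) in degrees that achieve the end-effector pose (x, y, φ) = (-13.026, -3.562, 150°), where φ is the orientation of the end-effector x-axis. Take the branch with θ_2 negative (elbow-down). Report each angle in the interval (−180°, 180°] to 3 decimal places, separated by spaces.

-119.995 -30.017 -59.989

wrist centre = target − a_3·(cos φ, sin φ) = (-6.0978, -7.5620)
cos θ_2 = (94.3670−7²−3²)/(2·7·3) = 0.8659; θ_2 = -30.0166° (elbow-down)
β = atan2(-7.5620,-6.0978) = -128.8818°; ψ = atan2(-1.5008,9.5976) = -8.8872°
θ_1 = β − ψ = -119.9946°
θ_3 = φ − θ_1 − θ_2 = -59.9888° (wrapped to (-180°,180°])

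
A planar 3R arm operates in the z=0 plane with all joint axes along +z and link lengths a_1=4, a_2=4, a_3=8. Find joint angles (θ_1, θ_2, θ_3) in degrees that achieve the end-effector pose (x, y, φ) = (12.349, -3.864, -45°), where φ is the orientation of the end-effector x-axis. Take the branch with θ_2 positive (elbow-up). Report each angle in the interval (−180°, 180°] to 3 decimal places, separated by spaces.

wrist centre = target − a_3·(cos φ, sin φ) = (6.6921, 1.7929)
cos θ_2 = (47.9991−4²−4²)/(2·4·4) = 0.5000; θ_2 = 60.0018° (elbow-up)
β = atan2(1.7929,6.6921) = 14.9976°; ψ = atan2(3.4642,5.9999) = 30.0009°
θ_1 = β − ψ = -15.0033°
θ_3 = φ − θ_1 − θ_2 = -89.9985° (wrapped to (-180°,180°])

-15.003 60.002 -89.998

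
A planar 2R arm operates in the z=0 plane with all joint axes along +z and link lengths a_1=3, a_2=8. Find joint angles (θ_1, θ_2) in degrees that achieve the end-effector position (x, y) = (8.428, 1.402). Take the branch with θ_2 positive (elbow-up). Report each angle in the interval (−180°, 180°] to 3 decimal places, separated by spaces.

-60.003 90.004

cos θ_2 = (72.9968−3²−8²)/(2·3·8) = -0.0001; θ_2 = 90.0038° (elbow-up)
β = atan2(1.4020,8.4280) = 9.4447°; ψ = atan2(8.0000,2.9995) = 69.4473°
θ_1 = β − ψ = -60.0026°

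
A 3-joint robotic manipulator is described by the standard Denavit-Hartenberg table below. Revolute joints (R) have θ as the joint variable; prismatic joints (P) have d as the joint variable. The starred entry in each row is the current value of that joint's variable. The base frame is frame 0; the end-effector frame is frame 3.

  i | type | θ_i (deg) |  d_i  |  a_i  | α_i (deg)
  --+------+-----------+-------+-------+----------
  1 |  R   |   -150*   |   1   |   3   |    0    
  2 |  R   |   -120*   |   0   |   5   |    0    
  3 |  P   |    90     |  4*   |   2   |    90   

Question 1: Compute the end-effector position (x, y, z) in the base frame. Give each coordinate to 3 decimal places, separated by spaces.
after link 1: o_1 = (-2.5981, -1.5000, 1.0000)
after link 2: o_2 = (-2.5981, 3.5000, 1.0000)
after link 3: o_3 = (-4.5981, 3.5000, 5.0000)

-4.598 3.500 5.000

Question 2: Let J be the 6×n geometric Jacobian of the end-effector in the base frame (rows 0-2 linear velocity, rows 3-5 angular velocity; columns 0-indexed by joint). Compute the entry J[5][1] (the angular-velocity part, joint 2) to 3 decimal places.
1.000

axis z_1 = (0.0000,0.0000,1.0000); lever o_n−o_1 = (-2.0000,5.0000,4.0000)
cross product → J_v[:, 1] = (-5.0000,-2.0000,0.0000)
J_ω[:, 1] = z_1
entry J[5][1] = 1.0000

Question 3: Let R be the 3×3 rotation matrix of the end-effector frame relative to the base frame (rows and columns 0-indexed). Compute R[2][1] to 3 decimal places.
1.000

End-effector y-axis (col 1 of R) = (0.0000,-0.0000,1.0000)
R[2][1] = 1.0000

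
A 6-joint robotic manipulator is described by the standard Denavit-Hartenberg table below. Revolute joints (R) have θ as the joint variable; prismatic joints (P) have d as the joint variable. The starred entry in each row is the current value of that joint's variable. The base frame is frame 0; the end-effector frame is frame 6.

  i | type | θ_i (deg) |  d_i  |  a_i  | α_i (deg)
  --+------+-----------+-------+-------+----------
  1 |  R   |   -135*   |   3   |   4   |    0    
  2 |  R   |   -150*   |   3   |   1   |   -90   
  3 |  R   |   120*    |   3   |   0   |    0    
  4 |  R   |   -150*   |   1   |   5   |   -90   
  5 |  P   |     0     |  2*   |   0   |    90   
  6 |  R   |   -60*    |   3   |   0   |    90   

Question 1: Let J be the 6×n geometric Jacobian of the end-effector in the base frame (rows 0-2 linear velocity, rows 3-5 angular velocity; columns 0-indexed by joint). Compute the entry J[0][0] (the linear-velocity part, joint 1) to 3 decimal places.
-5.098

axis z_0 = ẑ; lever o_n−o_0 = (-7.9516,5.0977,6.7679)
cross product → J_v[:, 0] = (-5.0977,-7.9516,0.0000)
J_ω[:, 0] = z_0
entry J[0][0] = -5.0977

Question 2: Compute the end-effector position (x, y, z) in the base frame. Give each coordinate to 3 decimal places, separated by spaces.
after link 1: o_1 = (-2.8284, -2.8284, 3.0000)
after link 2: o_2 = (-2.5696, -1.8625, 6.0000)
after link 3: o_3 = (-5.4674, -1.0860, 6.0000)
after link 4: o_4 = (-5.3126, 3.3554, 8.5000)
after link 5: o_5 = (-5.0538, 4.3213, 6.7679)
after link 6: o_6 = (-7.9516, 5.0977, 6.7679)

-7.952 5.098 6.768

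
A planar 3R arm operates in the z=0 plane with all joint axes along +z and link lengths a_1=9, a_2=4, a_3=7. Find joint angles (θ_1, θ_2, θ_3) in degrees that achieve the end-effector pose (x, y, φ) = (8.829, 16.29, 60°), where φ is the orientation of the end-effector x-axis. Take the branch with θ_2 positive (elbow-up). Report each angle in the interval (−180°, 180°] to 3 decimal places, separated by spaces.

wrist centre = target − a_3·(cos φ, sin φ) = (5.3290, 10.2278)
cos θ_2 = (133.0066−9²−4²)/(2·9·4) = 0.5001; θ_2 = 59.9939° (elbow-up)
β = atan2(10.2278,5.3290) = 62.4791°; ψ = atan2(3.4639,11.0004) = 17.4786°
θ_1 = β − ψ = 45.0005°
θ_3 = φ − θ_1 − θ_2 = -44.9945° (wrapped to (-180°,180°])

45.001 59.994 -44.994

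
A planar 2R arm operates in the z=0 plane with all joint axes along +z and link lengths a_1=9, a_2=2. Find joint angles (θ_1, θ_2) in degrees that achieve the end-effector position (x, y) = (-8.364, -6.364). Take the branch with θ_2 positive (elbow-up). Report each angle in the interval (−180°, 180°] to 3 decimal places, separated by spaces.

cos θ_2 = (110.4570−9²−2²)/(2·9·2) = 0.7071; θ_2 = 44.9974° (elbow-up)
β = atan2(-6.3640,-8.3640) = -142.7332°; ψ = atan2(1.4141,10.4143) = 7.7329°
θ_1 = β − ψ = -150.4661°

-150.466 44.997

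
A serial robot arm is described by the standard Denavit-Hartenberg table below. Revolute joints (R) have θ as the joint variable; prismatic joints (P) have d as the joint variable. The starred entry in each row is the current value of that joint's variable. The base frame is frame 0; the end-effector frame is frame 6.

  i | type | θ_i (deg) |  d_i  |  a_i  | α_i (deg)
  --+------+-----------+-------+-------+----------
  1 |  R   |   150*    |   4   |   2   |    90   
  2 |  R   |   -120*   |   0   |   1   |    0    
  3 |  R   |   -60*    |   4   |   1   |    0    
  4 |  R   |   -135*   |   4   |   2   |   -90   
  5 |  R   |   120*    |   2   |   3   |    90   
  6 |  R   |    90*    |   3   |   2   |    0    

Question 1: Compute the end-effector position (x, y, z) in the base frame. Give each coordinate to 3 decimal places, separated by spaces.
after link 1: o_1 = (-1.7321, 1.0000, 4.0000)
after link 2: o_2 = (-1.2990, 0.7500, 3.1340)
after link 3: o_3 = (1.5670, 3.7141, 3.1340)
after link 4: o_4 = (2.3422, 7.8853, 4.5482)
after link 5: o_5 = (3.1865, 4.3979, 4.9017)
after link 6: o_6 = (2.0703, 3.3103, 8.1531)

2.070 3.310 8.153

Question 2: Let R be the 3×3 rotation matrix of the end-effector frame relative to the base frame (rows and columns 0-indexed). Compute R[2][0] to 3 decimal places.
End-effector x-axis (col 0 of R) = (0.6124,-0.3536,0.7071)
R[2][0] = 0.7071

0.707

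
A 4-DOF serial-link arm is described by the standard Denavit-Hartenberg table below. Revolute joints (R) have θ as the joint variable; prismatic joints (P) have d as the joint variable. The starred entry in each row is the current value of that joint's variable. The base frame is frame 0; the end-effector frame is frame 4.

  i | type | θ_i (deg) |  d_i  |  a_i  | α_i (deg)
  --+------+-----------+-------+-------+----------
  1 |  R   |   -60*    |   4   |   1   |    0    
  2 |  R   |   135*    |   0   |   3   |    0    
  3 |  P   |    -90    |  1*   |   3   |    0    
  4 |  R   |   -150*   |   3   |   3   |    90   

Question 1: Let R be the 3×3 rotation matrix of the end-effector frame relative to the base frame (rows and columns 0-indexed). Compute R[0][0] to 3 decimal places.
-0.966

End-effector x-axis (col 0 of R) = (-0.9659,-0.2588,0.0000)
R[0][0] = -0.9659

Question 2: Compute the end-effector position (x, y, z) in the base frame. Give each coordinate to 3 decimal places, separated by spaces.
1.276 0.479 8.000

after link 1: o_1 = (0.5000, -0.8660, 4.0000)
after link 2: o_2 = (1.2765, 2.0318, 4.0000)
after link 3: o_3 = (4.1742, 1.2553, 5.0000)
after link 4: o_4 = (1.2765, 0.4788, 8.0000)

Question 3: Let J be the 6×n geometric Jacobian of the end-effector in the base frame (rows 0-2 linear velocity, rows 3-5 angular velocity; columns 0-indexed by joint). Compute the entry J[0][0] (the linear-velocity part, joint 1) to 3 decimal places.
-0.479

axis z_0 = ẑ; lever o_n−o_0 = (1.2765,0.4788,8.0000)
cross product → J_v[:, 0] = (-0.4788,1.2765,0.0000)
J_ω[:, 0] = z_0
entry J[0][0] = -0.4788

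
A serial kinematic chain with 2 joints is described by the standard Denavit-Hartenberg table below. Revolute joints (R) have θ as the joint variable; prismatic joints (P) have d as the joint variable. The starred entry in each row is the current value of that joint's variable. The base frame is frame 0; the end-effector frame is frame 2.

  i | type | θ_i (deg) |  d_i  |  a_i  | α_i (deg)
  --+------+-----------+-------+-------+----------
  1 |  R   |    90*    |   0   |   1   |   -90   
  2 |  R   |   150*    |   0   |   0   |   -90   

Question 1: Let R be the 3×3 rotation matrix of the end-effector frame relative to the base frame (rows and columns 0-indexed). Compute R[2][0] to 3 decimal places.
End-effector x-axis (col 0 of R) = (-0.0000,-0.8660,-0.5000)
R[2][0] = -0.5000

-0.500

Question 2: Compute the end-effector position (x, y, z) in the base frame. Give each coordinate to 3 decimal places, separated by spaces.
0.000 1.000 0.000

after link 1: o_1 = (0.0000, 1.0000, 0.0000)
after link 2: o_2 = (0.0000, 1.0000, 0.0000)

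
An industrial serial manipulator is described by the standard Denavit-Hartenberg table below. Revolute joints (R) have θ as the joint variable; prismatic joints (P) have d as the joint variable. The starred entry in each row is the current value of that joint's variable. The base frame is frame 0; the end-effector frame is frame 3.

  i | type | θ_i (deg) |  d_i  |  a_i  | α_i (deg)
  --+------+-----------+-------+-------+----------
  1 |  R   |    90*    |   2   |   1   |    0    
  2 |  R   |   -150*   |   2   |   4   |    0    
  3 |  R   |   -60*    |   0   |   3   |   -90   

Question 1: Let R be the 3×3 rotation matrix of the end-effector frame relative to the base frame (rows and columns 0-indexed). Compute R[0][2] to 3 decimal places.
End-effector z-axis (col 2 of R) = (0.8660,-0.5000,0.0000)
R[0][2] = 0.8660

0.866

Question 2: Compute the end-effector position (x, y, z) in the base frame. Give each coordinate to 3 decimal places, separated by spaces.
after link 1: o_1 = (0.0000, 1.0000, 2.0000)
after link 2: o_2 = (2.0000, -2.4641, 4.0000)
after link 3: o_3 = (0.5000, -5.0622, 4.0000)

0.500 -5.062 4.000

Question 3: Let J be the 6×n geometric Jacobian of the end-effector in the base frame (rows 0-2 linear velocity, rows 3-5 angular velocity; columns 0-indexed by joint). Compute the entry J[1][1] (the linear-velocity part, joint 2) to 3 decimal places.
axis z_1 = (0.0000,0.0000,1.0000); lever o_n−o_1 = (0.5000,-6.0622,2.0000)
cross product → J_v[:, 1] = (6.0622,0.5000,-0.0000)
J_ω[:, 1] = z_1
entry J[1][1] = 0.5000

0.500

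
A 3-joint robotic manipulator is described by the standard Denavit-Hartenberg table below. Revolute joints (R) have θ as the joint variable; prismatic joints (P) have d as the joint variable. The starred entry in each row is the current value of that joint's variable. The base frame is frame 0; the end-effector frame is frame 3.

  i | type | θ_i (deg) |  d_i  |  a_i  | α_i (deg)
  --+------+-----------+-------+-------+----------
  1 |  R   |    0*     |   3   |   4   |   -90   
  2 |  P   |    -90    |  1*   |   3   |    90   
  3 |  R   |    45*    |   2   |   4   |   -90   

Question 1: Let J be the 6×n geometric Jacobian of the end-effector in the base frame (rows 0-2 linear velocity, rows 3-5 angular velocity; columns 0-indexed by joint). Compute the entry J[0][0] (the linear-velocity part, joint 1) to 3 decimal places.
axis z_0 = ẑ; lever o_n−o_0 = (2.0000,3.8284,8.8284)
cross product → J_v[:, 0] = (-3.8284,2.0000,0.0000)
J_ω[:, 0] = z_0
entry J[0][0] = -3.8284

-3.828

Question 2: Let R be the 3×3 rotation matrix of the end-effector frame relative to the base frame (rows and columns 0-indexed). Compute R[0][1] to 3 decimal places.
1.000

End-effector y-axis (col 1 of R) = (1.0000,-0.0000,-0.0000)
R[0][1] = 1.0000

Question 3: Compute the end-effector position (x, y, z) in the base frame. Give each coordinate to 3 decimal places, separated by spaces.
after link 1: o_1 = (4.0000, 0.0000, 3.0000)
after link 2: o_2 = (4.0000, 1.0000, 6.0000)
after link 3: o_3 = (2.0000, 3.8284, 8.8284)

2.000 3.828 8.828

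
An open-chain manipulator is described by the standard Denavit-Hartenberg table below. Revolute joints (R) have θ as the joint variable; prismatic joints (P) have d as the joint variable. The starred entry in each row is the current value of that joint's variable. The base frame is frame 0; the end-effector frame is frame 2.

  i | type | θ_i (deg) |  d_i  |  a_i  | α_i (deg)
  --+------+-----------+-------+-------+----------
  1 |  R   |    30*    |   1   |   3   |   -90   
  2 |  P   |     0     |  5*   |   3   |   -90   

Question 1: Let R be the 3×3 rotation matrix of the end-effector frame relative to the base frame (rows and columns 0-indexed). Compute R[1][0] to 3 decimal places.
0.500

End-effector x-axis (col 0 of R) = (0.8660,0.5000,0.0000)
R[1][0] = 0.5000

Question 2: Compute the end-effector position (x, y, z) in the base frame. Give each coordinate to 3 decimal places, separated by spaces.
2.696 7.330 1.000

after link 1: o_1 = (2.5981, 1.5000, 1.0000)
after link 2: o_2 = (2.6962, 7.3301, 1.0000)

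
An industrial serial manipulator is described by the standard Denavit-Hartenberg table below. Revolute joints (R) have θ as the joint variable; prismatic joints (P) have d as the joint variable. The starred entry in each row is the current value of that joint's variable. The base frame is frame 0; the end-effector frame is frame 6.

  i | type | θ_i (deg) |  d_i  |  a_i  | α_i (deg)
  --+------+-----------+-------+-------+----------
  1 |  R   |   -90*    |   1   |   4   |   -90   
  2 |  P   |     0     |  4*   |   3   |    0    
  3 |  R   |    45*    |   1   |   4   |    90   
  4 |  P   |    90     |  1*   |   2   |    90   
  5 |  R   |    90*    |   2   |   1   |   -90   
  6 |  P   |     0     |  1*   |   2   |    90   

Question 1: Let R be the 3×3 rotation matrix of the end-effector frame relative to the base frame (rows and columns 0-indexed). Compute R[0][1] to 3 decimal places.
-1.000

End-effector y-axis (col 1 of R) = (-1.0000,-0.0000,0.0000)
R[0][1] = -1.0000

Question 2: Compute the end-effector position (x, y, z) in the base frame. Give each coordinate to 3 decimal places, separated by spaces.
6.000 -14.071 -0.414

after link 1: o_1 = (0.0000, -4.0000, 1.0000)
after link 2: o_2 = (4.0000, -7.0000, 1.0000)
after link 3: o_3 = (5.0000, -9.8284, -1.8284)
after link 4: o_4 = (7.0000, -10.5355, -1.1213)
after link 5: o_5 = (7.0000, -12.6569, -1.8284)
after link 6: o_6 = (6.0000, -14.0711, -0.4142)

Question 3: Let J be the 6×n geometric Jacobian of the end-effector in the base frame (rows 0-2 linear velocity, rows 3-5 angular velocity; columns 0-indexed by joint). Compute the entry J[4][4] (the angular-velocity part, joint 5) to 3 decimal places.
axis z_4 = (0.0000,-0.7071,-0.7071); lever o_n−o_4 = (-1.0000,-3.5355,0.7071)
cross product → J_v[:, 4] = (-3.0000,0.7071,-0.7071)
J_ω[:, 4] = z_4
entry J[4][4] = -0.7071

-0.707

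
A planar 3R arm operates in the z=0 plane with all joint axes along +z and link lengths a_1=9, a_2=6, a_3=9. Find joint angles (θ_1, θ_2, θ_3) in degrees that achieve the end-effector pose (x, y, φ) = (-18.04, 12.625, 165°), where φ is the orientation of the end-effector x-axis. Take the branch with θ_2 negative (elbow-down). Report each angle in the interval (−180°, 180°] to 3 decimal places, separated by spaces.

wrist centre = target − a_3·(cos φ, sin φ) = (-9.3467, 10.2956)
cos θ_2 = (193.3602−9²−6²)/(2·9·6) = 0.7070; θ_2 = -45.0055° (elbow-down)
β = atan2(10.2956,-9.3467) = 132.2341°; ψ = atan2(-4.2431,13.2422) = -17.7664°
θ_1 = β − ψ = 150.0005°
θ_3 = φ − θ_1 − θ_2 = 60.0051° (wrapped to (-180°,180°])

150.000 -45.006 60.005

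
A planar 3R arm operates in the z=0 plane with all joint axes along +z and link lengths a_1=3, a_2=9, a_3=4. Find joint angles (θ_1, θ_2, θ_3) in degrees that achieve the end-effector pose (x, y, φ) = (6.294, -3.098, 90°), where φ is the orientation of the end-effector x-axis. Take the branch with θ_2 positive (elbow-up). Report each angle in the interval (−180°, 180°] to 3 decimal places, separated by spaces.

wrist centre = target − a_3·(cos φ, sin φ) = (6.2940, -7.0980)
cos θ_2 = (89.9960−3²−9²)/(2·3·9) = -0.0001; θ_2 = 90.0042° (elbow-up)
β = atan2(-7.0980,6.2940) = -48.4357°; ψ = atan2(9.0000,2.9993) = 71.5688°
θ_1 = β − ψ = -120.0045°
θ_3 = φ − θ_1 − θ_2 = 120.0003° (wrapped to (-180°,180°])

-120.005 90.004 120.000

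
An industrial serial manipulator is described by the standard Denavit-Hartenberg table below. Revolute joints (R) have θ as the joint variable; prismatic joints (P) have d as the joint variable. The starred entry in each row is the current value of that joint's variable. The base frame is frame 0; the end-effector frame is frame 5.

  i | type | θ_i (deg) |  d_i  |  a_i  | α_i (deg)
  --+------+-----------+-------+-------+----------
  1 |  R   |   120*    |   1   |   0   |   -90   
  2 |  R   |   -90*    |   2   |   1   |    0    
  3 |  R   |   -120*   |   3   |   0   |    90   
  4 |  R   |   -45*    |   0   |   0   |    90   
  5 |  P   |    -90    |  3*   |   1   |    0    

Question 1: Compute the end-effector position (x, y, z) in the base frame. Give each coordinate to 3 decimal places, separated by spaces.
after link 1: o_1 = (0.0000, 0.0000, 1.0000)
after link 2: o_2 = (-1.7321, -1.0000, 2.0000)
after link 3: o_3 = (-4.3301, -2.5000, 2.0000)
after link 4: o_4 = (-4.3301, -2.5000, 2.0000)
after link 5: o_5 = (-3.1616, -0.2814, 3.9267)

-3.162 -0.281 3.927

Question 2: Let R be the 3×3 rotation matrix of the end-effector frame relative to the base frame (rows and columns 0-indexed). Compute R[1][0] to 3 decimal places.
-0.433

End-effector x-axis (col 0 of R) = (0.2500,-0.4330,0.8660)
R[1][0] = -0.4330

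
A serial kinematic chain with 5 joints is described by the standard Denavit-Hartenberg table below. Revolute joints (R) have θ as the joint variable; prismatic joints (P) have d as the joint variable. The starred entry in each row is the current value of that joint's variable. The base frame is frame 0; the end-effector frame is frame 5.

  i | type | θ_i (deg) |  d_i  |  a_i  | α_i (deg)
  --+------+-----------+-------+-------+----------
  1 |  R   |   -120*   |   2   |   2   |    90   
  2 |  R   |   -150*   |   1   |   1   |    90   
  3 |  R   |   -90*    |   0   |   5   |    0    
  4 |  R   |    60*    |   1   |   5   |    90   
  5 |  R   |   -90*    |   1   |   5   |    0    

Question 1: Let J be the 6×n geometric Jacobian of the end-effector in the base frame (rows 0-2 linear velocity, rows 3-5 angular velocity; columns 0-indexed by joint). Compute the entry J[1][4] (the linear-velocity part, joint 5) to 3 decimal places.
1.998

axis z_4 = (0.5335,-0.8080,0.2500); lever o_n−o_4 = (-0.7165,-2.9731,-4.0801)
cross product → J_v[:, 4] = (4.0401,1.9976,-2.1651)
J_ω[:, 4] = z_4
entry J[1][4] = 1.9976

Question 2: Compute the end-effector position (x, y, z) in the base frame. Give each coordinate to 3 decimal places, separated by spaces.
6.471 -3.525 -3.879

after link 1: o_1 = (-1.0000, -1.7321, 2.0000)
after link 2: o_2 = (-1.4330, -0.4821, 1.5000)
after link 3: o_3 = (2.8971, -2.9821, 1.5000)
after link 4: o_4 = (7.1872, -0.5514, 0.2010)
after link 5: o_5 = (6.4707, -3.5245, -3.8792)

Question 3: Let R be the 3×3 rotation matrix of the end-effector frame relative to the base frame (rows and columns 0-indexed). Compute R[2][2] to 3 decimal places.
0.250

End-effector z-axis (col 2 of R) = (0.5335,-0.8080,0.2500)
R[2][2] = 0.2500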